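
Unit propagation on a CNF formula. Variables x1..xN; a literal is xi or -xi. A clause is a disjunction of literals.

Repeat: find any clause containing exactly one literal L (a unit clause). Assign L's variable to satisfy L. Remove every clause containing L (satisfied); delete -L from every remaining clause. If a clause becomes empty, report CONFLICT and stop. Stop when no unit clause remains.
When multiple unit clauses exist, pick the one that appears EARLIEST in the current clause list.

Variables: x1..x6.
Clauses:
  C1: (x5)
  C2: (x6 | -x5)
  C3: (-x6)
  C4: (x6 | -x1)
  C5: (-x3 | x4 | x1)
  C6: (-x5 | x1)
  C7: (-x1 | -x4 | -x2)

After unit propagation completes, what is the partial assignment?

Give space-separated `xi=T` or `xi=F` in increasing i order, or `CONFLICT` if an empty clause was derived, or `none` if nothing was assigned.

Answer: CONFLICT

Derivation:
unit clause [5] forces x5=T; simplify:
  drop -5 from [6, -5] -> [6]
  drop -5 from [-5, 1] -> [1]
  satisfied 1 clause(s); 6 remain; assigned so far: [5]
unit clause [6] forces x6=T; simplify:
  drop -6 from [-6] -> [] (empty!)
  satisfied 2 clause(s); 4 remain; assigned so far: [5, 6]
CONFLICT (empty clause)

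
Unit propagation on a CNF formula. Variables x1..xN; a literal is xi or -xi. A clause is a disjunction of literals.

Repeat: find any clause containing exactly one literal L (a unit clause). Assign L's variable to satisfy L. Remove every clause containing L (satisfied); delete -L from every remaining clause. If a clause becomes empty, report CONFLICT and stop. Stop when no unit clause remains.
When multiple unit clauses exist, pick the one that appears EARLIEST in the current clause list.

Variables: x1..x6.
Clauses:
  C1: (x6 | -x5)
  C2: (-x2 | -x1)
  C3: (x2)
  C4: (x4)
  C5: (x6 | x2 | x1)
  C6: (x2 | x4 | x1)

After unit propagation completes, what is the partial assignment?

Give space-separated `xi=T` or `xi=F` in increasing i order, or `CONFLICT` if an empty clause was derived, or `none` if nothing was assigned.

Answer: x1=F x2=T x4=T

Derivation:
unit clause [2] forces x2=T; simplify:
  drop -2 from [-2, -1] -> [-1]
  satisfied 3 clause(s); 3 remain; assigned so far: [2]
unit clause [-1] forces x1=F; simplify:
  satisfied 1 clause(s); 2 remain; assigned so far: [1, 2]
unit clause [4] forces x4=T; simplify:
  satisfied 1 clause(s); 1 remain; assigned so far: [1, 2, 4]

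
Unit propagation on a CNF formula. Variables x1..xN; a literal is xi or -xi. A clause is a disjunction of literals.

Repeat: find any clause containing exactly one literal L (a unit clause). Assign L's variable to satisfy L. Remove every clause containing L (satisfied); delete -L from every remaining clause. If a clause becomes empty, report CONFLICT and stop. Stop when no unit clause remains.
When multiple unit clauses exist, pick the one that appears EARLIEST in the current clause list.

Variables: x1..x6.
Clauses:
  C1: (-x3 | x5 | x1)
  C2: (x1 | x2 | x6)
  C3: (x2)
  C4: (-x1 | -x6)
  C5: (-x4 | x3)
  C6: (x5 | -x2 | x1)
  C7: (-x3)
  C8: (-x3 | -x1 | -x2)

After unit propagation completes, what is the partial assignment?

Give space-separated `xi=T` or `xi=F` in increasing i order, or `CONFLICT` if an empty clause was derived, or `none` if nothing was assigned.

Answer: x2=T x3=F x4=F

Derivation:
unit clause [2] forces x2=T; simplify:
  drop -2 from [5, -2, 1] -> [5, 1]
  drop -2 from [-3, -1, -2] -> [-3, -1]
  satisfied 2 clause(s); 6 remain; assigned so far: [2]
unit clause [-3] forces x3=F; simplify:
  drop 3 from [-4, 3] -> [-4]
  satisfied 3 clause(s); 3 remain; assigned so far: [2, 3]
unit clause [-4] forces x4=F; simplify:
  satisfied 1 clause(s); 2 remain; assigned so far: [2, 3, 4]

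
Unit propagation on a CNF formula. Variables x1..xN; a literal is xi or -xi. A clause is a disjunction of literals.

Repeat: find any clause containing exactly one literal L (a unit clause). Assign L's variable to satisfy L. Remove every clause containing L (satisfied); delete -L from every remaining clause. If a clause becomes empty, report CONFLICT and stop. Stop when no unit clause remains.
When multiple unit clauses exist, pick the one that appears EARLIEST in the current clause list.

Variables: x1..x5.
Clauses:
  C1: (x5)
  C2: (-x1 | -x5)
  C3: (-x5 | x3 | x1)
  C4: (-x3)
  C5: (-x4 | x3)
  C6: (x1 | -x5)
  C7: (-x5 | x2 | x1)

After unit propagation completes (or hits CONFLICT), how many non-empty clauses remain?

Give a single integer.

unit clause [5] forces x5=T; simplify:
  drop -5 from [-1, -5] -> [-1]
  drop -5 from [-5, 3, 1] -> [3, 1]
  drop -5 from [1, -5] -> [1]
  drop -5 from [-5, 2, 1] -> [2, 1]
  satisfied 1 clause(s); 6 remain; assigned so far: [5]
unit clause [-1] forces x1=F; simplify:
  drop 1 from [3, 1] -> [3]
  drop 1 from [1] -> [] (empty!)
  drop 1 from [2, 1] -> [2]
  satisfied 1 clause(s); 5 remain; assigned so far: [1, 5]
CONFLICT (empty clause)

Answer: 4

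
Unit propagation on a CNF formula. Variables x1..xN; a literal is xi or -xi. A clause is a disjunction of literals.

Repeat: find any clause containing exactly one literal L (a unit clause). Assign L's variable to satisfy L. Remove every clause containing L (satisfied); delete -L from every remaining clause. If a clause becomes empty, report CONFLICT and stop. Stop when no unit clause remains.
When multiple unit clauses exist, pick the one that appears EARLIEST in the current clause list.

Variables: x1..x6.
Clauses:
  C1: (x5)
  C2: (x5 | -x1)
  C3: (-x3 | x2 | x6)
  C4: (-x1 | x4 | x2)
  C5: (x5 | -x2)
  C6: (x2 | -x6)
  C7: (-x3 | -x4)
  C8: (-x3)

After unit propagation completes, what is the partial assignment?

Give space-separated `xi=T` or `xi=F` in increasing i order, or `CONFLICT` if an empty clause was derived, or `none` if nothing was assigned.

unit clause [5] forces x5=T; simplify:
  satisfied 3 clause(s); 5 remain; assigned so far: [5]
unit clause [-3] forces x3=F; simplify:
  satisfied 3 clause(s); 2 remain; assigned so far: [3, 5]

Answer: x3=F x5=T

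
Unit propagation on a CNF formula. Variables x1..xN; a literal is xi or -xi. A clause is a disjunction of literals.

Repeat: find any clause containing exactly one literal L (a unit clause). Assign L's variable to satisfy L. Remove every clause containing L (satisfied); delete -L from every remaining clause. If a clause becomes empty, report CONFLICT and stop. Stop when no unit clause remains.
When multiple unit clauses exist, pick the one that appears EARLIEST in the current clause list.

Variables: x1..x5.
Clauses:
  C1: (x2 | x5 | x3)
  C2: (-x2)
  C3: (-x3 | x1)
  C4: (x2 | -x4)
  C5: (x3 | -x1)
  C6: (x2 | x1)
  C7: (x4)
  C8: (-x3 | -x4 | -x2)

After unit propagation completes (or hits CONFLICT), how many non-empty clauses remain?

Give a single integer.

Answer: 4

Derivation:
unit clause [-2] forces x2=F; simplify:
  drop 2 from [2, 5, 3] -> [5, 3]
  drop 2 from [2, -4] -> [-4]
  drop 2 from [2, 1] -> [1]
  satisfied 2 clause(s); 6 remain; assigned so far: [2]
unit clause [-4] forces x4=F; simplify:
  drop 4 from [4] -> [] (empty!)
  satisfied 1 clause(s); 5 remain; assigned so far: [2, 4]
CONFLICT (empty clause)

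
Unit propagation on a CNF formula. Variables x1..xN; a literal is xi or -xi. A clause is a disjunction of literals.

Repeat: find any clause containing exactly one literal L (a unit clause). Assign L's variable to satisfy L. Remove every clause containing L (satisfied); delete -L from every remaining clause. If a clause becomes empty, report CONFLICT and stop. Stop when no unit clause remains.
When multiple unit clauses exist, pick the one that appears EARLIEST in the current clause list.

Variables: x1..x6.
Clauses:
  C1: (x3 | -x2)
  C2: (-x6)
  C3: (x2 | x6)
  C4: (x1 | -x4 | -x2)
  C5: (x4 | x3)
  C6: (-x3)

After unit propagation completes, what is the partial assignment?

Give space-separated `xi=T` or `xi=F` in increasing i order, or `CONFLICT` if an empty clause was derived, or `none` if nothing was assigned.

Answer: CONFLICT

Derivation:
unit clause [-6] forces x6=F; simplify:
  drop 6 from [2, 6] -> [2]
  satisfied 1 clause(s); 5 remain; assigned so far: [6]
unit clause [2] forces x2=T; simplify:
  drop -2 from [3, -2] -> [3]
  drop -2 from [1, -4, -2] -> [1, -4]
  satisfied 1 clause(s); 4 remain; assigned so far: [2, 6]
unit clause [3] forces x3=T; simplify:
  drop -3 from [-3] -> [] (empty!)
  satisfied 2 clause(s); 2 remain; assigned so far: [2, 3, 6]
CONFLICT (empty clause)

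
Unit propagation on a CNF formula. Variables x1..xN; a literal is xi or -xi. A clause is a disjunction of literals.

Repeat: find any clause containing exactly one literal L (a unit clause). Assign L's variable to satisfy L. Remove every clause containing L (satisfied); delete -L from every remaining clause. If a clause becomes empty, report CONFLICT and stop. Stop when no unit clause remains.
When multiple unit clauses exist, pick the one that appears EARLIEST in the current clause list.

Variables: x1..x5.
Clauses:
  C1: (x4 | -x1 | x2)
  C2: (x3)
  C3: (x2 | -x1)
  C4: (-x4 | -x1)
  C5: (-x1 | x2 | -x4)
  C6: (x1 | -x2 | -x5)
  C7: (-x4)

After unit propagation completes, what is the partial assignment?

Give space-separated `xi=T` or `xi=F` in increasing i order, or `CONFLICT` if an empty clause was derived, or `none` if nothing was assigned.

Answer: x3=T x4=F

Derivation:
unit clause [3] forces x3=T; simplify:
  satisfied 1 clause(s); 6 remain; assigned so far: [3]
unit clause [-4] forces x4=F; simplify:
  drop 4 from [4, -1, 2] -> [-1, 2]
  satisfied 3 clause(s); 3 remain; assigned so far: [3, 4]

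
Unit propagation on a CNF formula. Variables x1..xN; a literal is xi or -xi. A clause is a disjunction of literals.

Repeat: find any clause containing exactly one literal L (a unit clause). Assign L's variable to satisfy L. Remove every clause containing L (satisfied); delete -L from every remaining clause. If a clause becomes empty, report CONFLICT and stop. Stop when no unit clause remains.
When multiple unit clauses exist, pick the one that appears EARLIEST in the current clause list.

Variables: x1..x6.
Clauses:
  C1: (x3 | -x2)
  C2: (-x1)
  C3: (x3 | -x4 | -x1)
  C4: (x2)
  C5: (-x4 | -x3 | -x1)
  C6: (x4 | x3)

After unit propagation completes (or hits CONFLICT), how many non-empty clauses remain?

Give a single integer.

Answer: 0

Derivation:
unit clause [-1] forces x1=F; simplify:
  satisfied 3 clause(s); 3 remain; assigned so far: [1]
unit clause [2] forces x2=T; simplify:
  drop -2 from [3, -2] -> [3]
  satisfied 1 clause(s); 2 remain; assigned so far: [1, 2]
unit clause [3] forces x3=T; simplify:
  satisfied 2 clause(s); 0 remain; assigned so far: [1, 2, 3]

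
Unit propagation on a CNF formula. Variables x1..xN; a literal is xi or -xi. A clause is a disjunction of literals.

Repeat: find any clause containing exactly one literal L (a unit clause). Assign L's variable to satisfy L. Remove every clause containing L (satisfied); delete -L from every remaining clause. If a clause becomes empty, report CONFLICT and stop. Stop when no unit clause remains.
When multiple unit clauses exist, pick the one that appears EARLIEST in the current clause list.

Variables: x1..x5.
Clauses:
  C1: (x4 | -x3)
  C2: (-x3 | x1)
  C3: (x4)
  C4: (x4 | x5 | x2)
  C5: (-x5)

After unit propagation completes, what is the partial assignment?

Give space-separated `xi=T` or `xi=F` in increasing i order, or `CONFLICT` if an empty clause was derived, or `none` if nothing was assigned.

unit clause [4] forces x4=T; simplify:
  satisfied 3 clause(s); 2 remain; assigned so far: [4]
unit clause [-5] forces x5=F; simplify:
  satisfied 1 clause(s); 1 remain; assigned so far: [4, 5]

Answer: x4=T x5=F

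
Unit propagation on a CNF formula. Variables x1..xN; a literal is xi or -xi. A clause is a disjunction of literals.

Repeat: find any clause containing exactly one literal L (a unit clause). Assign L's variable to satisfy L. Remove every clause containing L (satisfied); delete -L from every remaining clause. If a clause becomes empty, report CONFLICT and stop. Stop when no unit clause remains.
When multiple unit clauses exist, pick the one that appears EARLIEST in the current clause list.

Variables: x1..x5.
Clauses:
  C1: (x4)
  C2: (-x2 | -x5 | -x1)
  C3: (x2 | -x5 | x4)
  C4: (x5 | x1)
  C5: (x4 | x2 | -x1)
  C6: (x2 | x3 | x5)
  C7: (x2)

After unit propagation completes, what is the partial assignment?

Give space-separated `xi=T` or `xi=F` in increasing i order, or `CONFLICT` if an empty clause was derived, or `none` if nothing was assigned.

unit clause [4] forces x4=T; simplify:
  satisfied 3 clause(s); 4 remain; assigned so far: [4]
unit clause [2] forces x2=T; simplify:
  drop -2 from [-2, -5, -1] -> [-5, -1]
  satisfied 2 clause(s); 2 remain; assigned so far: [2, 4]

Answer: x2=T x4=T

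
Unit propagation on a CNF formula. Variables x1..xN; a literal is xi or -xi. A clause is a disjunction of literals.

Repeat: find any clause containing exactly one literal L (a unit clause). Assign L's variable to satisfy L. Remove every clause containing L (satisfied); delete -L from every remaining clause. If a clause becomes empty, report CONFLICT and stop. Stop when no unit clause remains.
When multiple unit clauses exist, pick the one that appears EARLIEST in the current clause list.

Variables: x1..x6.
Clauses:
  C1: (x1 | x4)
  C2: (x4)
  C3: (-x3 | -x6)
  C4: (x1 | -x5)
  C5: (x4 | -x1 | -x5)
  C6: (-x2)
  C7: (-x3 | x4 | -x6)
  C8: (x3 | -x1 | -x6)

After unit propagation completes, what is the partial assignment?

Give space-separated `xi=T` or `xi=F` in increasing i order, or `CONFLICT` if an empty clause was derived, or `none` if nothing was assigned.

Answer: x2=F x4=T

Derivation:
unit clause [4] forces x4=T; simplify:
  satisfied 4 clause(s); 4 remain; assigned so far: [4]
unit clause [-2] forces x2=F; simplify:
  satisfied 1 clause(s); 3 remain; assigned so far: [2, 4]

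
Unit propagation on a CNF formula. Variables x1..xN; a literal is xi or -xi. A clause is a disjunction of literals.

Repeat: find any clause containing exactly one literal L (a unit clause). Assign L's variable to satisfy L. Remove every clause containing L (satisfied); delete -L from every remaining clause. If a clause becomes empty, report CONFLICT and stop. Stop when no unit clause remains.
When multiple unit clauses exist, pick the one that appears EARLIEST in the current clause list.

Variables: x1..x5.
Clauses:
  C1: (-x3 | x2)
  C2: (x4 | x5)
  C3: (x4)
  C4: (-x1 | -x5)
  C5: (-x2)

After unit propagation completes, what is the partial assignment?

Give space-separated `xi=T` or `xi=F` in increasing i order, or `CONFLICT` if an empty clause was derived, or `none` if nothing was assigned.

unit clause [4] forces x4=T; simplify:
  satisfied 2 clause(s); 3 remain; assigned so far: [4]
unit clause [-2] forces x2=F; simplify:
  drop 2 from [-3, 2] -> [-3]
  satisfied 1 clause(s); 2 remain; assigned so far: [2, 4]
unit clause [-3] forces x3=F; simplify:
  satisfied 1 clause(s); 1 remain; assigned so far: [2, 3, 4]

Answer: x2=F x3=F x4=T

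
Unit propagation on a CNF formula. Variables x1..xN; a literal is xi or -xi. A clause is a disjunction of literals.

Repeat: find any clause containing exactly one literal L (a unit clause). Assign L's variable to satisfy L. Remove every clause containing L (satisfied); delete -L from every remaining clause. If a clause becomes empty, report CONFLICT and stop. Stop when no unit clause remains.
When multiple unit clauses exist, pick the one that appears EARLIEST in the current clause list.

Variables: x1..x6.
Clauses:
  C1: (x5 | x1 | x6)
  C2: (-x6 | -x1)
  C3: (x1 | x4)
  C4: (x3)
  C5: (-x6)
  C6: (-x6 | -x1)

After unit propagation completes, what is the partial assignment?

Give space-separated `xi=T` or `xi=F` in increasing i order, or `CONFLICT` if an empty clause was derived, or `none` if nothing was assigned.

Answer: x3=T x6=F

Derivation:
unit clause [3] forces x3=T; simplify:
  satisfied 1 clause(s); 5 remain; assigned so far: [3]
unit clause [-6] forces x6=F; simplify:
  drop 6 from [5, 1, 6] -> [5, 1]
  satisfied 3 clause(s); 2 remain; assigned so far: [3, 6]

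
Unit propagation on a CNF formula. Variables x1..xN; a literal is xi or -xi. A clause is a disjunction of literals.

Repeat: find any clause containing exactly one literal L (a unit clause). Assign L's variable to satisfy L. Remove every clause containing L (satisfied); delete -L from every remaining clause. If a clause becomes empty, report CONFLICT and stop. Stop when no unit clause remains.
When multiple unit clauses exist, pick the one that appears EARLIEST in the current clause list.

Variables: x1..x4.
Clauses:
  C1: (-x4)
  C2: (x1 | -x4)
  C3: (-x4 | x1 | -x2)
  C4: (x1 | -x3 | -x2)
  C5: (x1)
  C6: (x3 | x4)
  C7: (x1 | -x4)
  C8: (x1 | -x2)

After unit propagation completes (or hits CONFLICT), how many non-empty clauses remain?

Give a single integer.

unit clause [-4] forces x4=F; simplify:
  drop 4 from [3, 4] -> [3]
  satisfied 4 clause(s); 4 remain; assigned so far: [4]
unit clause [1] forces x1=T; simplify:
  satisfied 3 clause(s); 1 remain; assigned so far: [1, 4]
unit clause [3] forces x3=T; simplify:
  satisfied 1 clause(s); 0 remain; assigned so far: [1, 3, 4]

Answer: 0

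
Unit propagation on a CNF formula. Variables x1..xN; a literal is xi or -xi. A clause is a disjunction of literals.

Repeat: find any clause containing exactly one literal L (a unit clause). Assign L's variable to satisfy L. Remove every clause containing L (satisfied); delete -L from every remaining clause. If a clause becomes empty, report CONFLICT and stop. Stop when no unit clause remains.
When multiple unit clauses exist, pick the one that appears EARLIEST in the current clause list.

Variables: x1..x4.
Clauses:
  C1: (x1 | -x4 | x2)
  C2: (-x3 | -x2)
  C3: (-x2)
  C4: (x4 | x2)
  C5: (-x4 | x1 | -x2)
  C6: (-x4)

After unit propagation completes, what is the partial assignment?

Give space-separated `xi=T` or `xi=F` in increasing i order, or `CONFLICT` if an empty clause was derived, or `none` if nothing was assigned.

unit clause [-2] forces x2=F; simplify:
  drop 2 from [1, -4, 2] -> [1, -4]
  drop 2 from [4, 2] -> [4]
  satisfied 3 clause(s); 3 remain; assigned so far: [2]
unit clause [4] forces x4=T; simplify:
  drop -4 from [1, -4] -> [1]
  drop -4 from [-4] -> [] (empty!)
  satisfied 1 clause(s); 2 remain; assigned so far: [2, 4]
CONFLICT (empty clause)

Answer: CONFLICT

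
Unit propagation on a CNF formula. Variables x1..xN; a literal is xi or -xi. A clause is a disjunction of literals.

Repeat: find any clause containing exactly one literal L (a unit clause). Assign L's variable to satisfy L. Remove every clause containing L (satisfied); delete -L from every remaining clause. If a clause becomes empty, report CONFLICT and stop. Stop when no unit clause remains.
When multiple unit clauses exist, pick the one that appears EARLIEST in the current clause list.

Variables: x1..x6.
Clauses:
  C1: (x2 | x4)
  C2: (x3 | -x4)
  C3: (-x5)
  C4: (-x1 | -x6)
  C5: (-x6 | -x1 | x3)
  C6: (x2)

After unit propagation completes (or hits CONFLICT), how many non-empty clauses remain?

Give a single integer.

unit clause [-5] forces x5=F; simplify:
  satisfied 1 clause(s); 5 remain; assigned so far: [5]
unit clause [2] forces x2=T; simplify:
  satisfied 2 clause(s); 3 remain; assigned so far: [2, 5]

Answer: 3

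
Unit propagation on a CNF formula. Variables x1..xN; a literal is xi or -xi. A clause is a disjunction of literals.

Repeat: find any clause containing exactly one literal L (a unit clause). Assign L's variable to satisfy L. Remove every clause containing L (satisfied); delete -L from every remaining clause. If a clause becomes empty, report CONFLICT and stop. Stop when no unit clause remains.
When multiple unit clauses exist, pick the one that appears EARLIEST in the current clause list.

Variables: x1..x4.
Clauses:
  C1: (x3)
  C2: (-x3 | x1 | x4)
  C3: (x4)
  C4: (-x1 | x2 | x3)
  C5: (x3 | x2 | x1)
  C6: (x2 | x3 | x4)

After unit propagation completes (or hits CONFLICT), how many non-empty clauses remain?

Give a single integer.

unit clause [3] forces x3=T; simplify:
  drop -3 from [-3, 1, 4] -> [1, 4]
  satisfied 4 clause(s); 2 remain; assigned so far: [3]
unit clause [4] forces x4=T; simplify:
  satisfied 2 clause(s); 0 remain; assigned so far: [3, 4]

Answer: 0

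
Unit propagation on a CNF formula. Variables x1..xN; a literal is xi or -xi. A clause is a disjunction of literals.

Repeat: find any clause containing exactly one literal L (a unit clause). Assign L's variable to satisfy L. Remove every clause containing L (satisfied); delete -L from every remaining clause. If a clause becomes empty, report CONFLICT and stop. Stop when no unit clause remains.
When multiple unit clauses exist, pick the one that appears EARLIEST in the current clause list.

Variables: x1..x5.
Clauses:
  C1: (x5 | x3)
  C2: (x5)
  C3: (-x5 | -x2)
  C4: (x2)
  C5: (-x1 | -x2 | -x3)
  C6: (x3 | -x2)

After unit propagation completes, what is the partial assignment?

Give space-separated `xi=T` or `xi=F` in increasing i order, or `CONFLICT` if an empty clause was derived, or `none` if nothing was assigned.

unit clause [5] forces x5=T; simplify:
  drop -5 from [-5, -2] -> [-2]
  satisfied 2 clause(s); 4 remain; assigned so far: [5]
unit clause [-2] forces x2=F; simplify:
  drop 2 from [2] -> [] (empty!)
  satisfied 3 clause(s); 1 remain; assigned so far: [2, 5]
CONFLICT (empty clause)

Answer: CONFLICT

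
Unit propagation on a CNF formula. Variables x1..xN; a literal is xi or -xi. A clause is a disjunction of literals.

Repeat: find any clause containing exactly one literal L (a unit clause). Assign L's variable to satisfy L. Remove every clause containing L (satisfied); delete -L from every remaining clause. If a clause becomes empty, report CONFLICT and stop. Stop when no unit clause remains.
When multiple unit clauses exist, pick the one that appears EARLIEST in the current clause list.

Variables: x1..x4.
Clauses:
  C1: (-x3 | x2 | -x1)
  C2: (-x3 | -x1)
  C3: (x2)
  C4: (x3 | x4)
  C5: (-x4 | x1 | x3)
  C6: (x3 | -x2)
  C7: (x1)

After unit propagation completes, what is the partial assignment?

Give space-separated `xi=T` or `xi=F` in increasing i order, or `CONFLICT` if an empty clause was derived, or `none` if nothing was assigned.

unit clause [2] forces x2=T; simplify:
  drop -2 from [3, -2] -> [3]
  satisfied 2 clause(s); 5 remain; assigned so far: [2]
unit clause [3] forces x3=T; simplify:
  drop -3 from [-3, -1] -> [-1]
  satisfied 3 clause(s); 2 remain; assigned so far: [2, 3]
unit clause [-1] forces x1=F; simplify:
  drop 1 from [1] -> [] (empty!)
  satisfied 1 clause(s); 1 remain; assigned so far: [1, 2, 3]
CONFLICT (empty clause)

Answer: CONFLICT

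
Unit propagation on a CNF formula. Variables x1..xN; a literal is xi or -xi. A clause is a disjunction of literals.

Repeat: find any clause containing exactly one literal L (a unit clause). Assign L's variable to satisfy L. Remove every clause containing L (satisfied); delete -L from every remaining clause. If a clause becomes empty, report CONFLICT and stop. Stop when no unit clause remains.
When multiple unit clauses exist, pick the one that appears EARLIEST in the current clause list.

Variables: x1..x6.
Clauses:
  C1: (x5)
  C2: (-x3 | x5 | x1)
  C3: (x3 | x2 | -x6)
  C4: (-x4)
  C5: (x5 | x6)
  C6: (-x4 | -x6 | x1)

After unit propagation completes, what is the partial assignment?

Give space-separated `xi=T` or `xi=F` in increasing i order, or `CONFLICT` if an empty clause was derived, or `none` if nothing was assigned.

Answer: x4=F x5=T

Derivation:
unit clause [5] forces x5=T; simplify:
  satisfied 3 clause(s); 3 remain; assigned so far: [5]
unit clause [-4] forces x4=F; simplify:
  satisfied 2 clause(s); 1 remain; assigned so far: [4, 5]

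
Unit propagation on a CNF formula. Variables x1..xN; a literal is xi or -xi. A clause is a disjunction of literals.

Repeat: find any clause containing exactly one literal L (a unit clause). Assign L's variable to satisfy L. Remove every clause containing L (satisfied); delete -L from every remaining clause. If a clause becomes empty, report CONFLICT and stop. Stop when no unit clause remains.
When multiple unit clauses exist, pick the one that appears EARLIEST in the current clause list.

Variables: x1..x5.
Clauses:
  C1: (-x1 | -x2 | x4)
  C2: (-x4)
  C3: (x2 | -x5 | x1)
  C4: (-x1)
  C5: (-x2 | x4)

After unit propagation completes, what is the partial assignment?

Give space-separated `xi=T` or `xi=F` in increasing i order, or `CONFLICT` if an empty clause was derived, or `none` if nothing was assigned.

Answer: x1=F x2=F x4=F x5=F

Derivation:
unit clause [-4] forces x4=F; simplify:
  drop 4 from [-1, -2, 4] -> [-1, -2]
  drop 4 from [-2, 4] -> [-2]
  satisfied 1 clause(s); 4 remain; assigned so far: [4]
unit clause [-1] forces x1=F; simplify:
  drop 1 from [2, -5, 1] -> [2, -5]
  satisfied 2 clause(s); 2 remain; assigned so far: [1, 4]
unit clause [-2] forces x2=F; simplify:
  drop 2 from [2, -5] -> [-5]
  satisfied 1 clause(s); 1 remain; assigned so far: [1, 2, 4]
unit clause [-5] forces x5=F; simplify:
  satisfied 1 clause(s); 0 remain; assigned so far: [1, 2, 4, 5]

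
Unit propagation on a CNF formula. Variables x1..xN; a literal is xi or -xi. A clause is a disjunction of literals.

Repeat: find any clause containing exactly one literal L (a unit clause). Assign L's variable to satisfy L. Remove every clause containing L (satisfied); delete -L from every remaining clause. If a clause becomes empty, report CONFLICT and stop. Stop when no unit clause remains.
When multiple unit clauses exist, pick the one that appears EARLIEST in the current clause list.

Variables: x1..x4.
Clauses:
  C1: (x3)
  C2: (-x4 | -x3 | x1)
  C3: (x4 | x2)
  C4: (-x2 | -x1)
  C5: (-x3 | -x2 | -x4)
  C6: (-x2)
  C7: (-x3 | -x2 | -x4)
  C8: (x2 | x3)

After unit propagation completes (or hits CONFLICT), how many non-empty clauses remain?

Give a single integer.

Answer: 0

Derivation:
unit clause [3] forces x3=T; simplify:
  drop -3 from [-4, -3, 1] -> [-4, 1]
  drop -3 from [-3, -2, -4] -> [-2, -4]
  drop -3 from [-3, -2, -4] -> [-2, -4]
  satisfied 2 clause(s); 6 remain; assigned so far: [3]
unit clause [-2] forces x2=F; simplify:
  drop 2 from [4, 2] -> [4]
  satisfied 4 clause(s); 2 remain; assigned so far: [2, 3]
unit clause [4] forces x4=T; simplify:
  drop -4 from [-4, 1] -> [1]
  satisfied 1 clause(s); 1 remain; assigned so far: [2, 3, 4]
unit clause [1] forces x1=T; simplify:
  satisfied 1 clause(s); 0 remain; assigned so far: [1, 2, 3, 4]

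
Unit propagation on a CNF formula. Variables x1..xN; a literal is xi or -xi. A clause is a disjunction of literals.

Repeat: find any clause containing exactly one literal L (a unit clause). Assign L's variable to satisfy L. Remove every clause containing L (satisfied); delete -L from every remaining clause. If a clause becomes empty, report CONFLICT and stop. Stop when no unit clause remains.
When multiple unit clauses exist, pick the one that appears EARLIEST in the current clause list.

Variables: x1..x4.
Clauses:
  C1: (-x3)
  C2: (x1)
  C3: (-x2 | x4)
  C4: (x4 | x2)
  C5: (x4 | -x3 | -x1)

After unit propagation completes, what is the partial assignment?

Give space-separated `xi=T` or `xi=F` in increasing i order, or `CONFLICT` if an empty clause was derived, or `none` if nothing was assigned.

unit clause [-3] forces x3=F; simplify:
  satisfied 2 clause(s); 3 remain; assigned so far: [3]
unit clause [1] forces x1=T; simplify:
  satisfied 1 clause(s); 2 remain; assigned so far: [1, 3]

Answer: x1=T x3=F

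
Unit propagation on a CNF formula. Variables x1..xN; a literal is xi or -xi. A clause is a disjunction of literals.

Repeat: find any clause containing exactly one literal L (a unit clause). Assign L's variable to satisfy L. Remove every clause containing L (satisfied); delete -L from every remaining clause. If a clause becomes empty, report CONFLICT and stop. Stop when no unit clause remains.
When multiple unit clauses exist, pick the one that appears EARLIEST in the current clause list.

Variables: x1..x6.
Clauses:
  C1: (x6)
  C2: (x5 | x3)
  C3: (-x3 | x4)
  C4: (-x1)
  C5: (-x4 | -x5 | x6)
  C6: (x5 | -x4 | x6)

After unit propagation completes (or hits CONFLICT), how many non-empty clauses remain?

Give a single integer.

unit clause [6] forces x6=T; simplify:
  satisfied 3 clause(s); 3 remain; assigned so far: [6]
unit clause [-1] forces x1=F; simplify:
  satisfied 1 clause(s); 2 remain; assigned so far: [1, 6]

Answer: 2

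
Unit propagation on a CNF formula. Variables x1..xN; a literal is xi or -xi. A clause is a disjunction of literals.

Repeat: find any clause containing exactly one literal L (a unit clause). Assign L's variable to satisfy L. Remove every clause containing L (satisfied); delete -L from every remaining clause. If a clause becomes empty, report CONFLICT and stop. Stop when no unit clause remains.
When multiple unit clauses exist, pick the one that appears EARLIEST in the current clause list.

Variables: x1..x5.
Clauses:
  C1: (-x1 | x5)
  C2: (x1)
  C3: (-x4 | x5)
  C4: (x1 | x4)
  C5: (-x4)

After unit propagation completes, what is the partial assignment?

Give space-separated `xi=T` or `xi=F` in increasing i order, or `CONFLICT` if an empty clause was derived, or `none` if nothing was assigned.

unit clause [1] forces x1=T; simplify:
  drop -1 from [-1, 5] -> [5]
  satisfied 2 clause(s); 3 remain; assigned so far: [1]
unit clause [5] forces x5=T; simplify:
  satisfied 2 clause(s); 1 remain; assigned so far: [1, 5]
unit clause [-4] forces x4=F; simplify:
  satisfied 1 clause(s); 0 remain; assigned so far: [1, 4, 5]

Answer: x1=T x4=F x5=T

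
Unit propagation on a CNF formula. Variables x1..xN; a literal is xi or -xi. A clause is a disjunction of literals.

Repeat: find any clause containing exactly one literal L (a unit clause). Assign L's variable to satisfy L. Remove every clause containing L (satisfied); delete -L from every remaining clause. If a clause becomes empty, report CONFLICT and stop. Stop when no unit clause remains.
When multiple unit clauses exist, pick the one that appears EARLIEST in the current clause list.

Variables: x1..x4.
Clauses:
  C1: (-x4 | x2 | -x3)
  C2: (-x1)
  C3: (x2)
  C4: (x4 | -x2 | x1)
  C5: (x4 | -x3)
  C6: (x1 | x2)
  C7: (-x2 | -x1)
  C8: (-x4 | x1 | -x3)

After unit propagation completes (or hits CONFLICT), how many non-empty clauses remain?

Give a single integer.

unit clause [-1] forces x1=F; simplify:
  drop 1 from [4, -2, 1] -> [4, -2]
  drop 1 from [1, 2] -> [2]
  drop 1 from [-4, 1, -3] -> [-4, -3]
  satisfied 2 clause(s); 6 remain; assigned so far: [1]
unit clause [2] forces x2=T; simplify:
  drop -2 from [4, -2] -> [4]
  satisfied 3 clause(s); 3 remain; assigned so far: [1, 2]
unit clause [4] forces x4=T; simplify:
  drop -4 from [-4, -3] -> [-3]
  satisfied 2 clause(s); 1 remain; assigned so far: [1, 2, 4]
unit clause [-3] forces x3=F; simplify:
  satisfied 1 clause(s); 0 remain; assigned so far: [1, 2, 3, 4]

Answer: 0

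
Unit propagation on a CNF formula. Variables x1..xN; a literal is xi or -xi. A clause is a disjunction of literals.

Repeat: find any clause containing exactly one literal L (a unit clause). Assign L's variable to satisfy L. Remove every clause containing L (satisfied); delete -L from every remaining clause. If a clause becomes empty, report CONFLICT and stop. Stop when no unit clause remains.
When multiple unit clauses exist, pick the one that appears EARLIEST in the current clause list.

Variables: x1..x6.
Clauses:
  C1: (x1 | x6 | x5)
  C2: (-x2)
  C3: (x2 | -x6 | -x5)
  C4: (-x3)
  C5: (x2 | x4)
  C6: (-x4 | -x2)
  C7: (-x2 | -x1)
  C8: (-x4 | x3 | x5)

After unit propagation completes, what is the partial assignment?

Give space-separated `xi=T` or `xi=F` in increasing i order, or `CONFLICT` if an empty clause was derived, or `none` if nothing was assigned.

Answer: x2=F x3=F x4=T x5=T x6=F

Derivation:
unit clause [-2] forces x2=F; simplify:
  drop 2 from [2, -6, -5] -> [-6, -5]
  drop 2 from [2, 4] -> [4]
  satisfied 3 clause(s); 5 remain; assigned so far: [2]
unit clause [-3] forces x3=F; simplify:
  drop 3 from [-4, 3, 5] -> [-4, 5]
  satisfied 1 clause(s); 4 remain; assigned so far: [2, 3]
unit clause [4] forces x4=T; simplify:
  drop -4 from [-4, 5] -> [5]
  satisfied 1 clause(s); 3 remain; assigned so far: [2, 3, 4]
unit clause [5] forces x5=T; simplify:
  drop -5 from [-6, -5] -> [-6]
  satisfied 2 clause(s); 1 remain; assigned so far: [2, 3, 4, 5]
unit clause [-6] forces x6=F; simplify:
  satisfied 1 clause(s); 0 remain; assigned so far: [2, 3, 4, 5, 6]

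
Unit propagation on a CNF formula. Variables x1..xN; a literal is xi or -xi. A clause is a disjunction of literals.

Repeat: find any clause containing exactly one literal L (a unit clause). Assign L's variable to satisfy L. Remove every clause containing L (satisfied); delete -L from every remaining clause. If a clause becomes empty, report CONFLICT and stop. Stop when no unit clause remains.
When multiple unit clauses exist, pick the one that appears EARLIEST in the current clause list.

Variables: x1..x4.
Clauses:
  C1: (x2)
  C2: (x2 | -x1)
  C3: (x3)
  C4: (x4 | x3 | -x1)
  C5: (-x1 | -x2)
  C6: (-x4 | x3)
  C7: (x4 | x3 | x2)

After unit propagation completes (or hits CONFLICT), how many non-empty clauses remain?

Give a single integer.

Answer: 0

Derivation:
unit clause [2] forces x2=T; simplify:
  drop -2 from [-1, -2] -> [-1]
  satisfied 3 clause(s); 4 remain; assigned so far: [2]
unit clause [3] forces x3=T; simplify:
  satisfied 3 clause(s); 1 remain; assigned so far: [2, 3]
unit clause [-1] forces x1=F; simplify:
  satisfied 1 clause(s); 0 remain; assigned so far: [1, 2, 3]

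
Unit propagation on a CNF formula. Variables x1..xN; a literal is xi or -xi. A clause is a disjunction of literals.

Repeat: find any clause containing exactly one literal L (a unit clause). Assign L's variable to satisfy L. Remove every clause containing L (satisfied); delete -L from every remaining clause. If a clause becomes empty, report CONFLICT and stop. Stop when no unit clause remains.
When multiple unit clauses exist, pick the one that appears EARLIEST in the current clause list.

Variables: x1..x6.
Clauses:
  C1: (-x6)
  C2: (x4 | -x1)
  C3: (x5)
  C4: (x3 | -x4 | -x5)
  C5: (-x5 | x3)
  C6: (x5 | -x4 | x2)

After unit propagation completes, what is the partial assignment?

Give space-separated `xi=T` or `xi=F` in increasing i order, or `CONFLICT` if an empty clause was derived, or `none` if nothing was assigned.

Answer: x3=T x5=T x6=F

Derivation:
unit clause [-6] forces x6=F; simplify:
  satisfied 1 clause(s); 5 remain; assigned so far: [6]
unit clause [5] forces x5=T; simplify:
  drop -5 from [3, -4, -5] -> [3, -4]
  drop -5 from [-5, 3] -> [3]
  satisfied 2 clause(s); 3 remain; assigned so far: [5, 6]
unit clause [3] forces x3=T; simplify:
  satisfied 2 clause(s); 1 remain; assigned so far: [3, 5, 6]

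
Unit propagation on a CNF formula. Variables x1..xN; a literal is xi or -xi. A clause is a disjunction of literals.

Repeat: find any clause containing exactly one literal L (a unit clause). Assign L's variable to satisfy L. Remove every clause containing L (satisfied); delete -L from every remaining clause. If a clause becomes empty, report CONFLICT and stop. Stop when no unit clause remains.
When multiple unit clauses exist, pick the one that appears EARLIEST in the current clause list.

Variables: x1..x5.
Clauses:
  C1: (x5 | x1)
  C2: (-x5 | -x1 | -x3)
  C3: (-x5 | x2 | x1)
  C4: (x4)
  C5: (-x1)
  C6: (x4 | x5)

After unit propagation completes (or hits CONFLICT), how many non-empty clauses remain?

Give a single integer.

unit clause [4] forces x4=T; simplify:
  satisfied 2 clause(s); 4 remain; assigned so far: [4]
unit clause [-1] forces x1=F; simplify:
  drop 1 from [5, 1] -> [5]
  drop 1 from [-5, 2, 1] -> [-5, 2]
  satisfied 2 clause(s); 2 remain; assigned so far: [1, 4]
unit clause [5] forces x5=T; simplify:
  drop -5 from [-5, 2] -> [2]
  satisfied 1 clause(s); 1 remain; assigned so far: [1, 4, 5]
unit clause [2] forces x2=T; simplify:
  satisfied 1 clause(s); 0 remain; assigned so far: [1, 2, 4, 5]

Answer: 0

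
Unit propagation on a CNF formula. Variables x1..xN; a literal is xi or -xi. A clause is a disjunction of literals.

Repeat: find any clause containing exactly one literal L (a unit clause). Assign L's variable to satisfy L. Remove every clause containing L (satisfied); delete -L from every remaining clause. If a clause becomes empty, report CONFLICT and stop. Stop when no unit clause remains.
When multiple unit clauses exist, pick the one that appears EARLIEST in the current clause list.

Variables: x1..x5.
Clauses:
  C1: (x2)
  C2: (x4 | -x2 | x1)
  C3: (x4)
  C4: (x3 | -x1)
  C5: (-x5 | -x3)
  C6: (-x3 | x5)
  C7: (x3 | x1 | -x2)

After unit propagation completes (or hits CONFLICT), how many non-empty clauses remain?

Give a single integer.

Answer: 4

Derivation:
unit clause [2] forces x2=T; simplify:
  drop -2 from [4, -2, 1] -> [4, 1]
  drop -2 from [3, 1, -2] -> [3, 1]
  satisfied 1 clause(s); 6 remain; assigned so far: [2]
unit clause [4] forces x4=T; simplify:
  satisfied 2 clause(s); 4 remain; assigned so far: [2, 4]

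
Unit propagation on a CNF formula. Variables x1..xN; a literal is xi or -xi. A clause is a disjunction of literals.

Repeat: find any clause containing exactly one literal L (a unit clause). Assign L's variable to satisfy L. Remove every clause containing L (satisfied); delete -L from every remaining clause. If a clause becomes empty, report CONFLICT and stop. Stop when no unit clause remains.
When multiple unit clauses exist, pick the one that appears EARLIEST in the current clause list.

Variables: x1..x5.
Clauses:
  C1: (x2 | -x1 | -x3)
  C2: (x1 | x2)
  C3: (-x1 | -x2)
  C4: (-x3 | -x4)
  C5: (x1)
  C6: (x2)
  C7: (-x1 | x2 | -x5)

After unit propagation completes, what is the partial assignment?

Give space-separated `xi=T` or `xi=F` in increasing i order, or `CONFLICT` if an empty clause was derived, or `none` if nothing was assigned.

unit clause [1] forces x1=T; simplify:
  drop -1 from [2, -1, -3] -> [2, -3]
  drop -1 from [-1, -2] -> [-2]
  drop -1 from [-1, 2, -5] -> [2, -5]
  satisfied 2 clause(s); 5 remain; assigned so far: [1]
unit clause [-2] forces x2=F; simplify:
  drop 2 from [2, -3] -> [-3]
  drop 2 from [2] -> [] (empty!)
  drop 2 from [2, -5] -> [-5]
  satisfied 1 clause(s); 4 remain; assigned so far: [1, 2]
CONFLICT (empty clause)

Answer: CONFLICT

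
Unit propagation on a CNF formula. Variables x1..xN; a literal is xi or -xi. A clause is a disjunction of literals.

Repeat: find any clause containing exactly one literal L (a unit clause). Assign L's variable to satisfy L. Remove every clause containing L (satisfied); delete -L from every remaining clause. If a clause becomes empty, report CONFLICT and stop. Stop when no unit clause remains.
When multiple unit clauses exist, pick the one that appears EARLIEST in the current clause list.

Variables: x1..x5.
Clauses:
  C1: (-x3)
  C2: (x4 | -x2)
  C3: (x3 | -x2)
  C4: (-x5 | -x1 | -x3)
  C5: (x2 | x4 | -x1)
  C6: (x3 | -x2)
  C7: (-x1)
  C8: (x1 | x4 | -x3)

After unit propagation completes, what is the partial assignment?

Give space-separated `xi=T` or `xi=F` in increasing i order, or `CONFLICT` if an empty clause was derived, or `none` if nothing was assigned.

unit clause [-3] forces x3=F; simplify:
  drop 3 from [3, -2] -> [-2]
  drop 3 from [3, -2] -> [-2]
  satisfied 3 clause(s); 5 remain; assigned so far: [3]
unit clause [-2] forces x2=F; simplify:
  drop 2 from [2, 4, -1] -> [4, -1]
  satisfied 3 clause(s); 2 remain; assigned so far: [2, 3]
unit clause [-1] forces x1=F; simplify:
  satisfied 2 clause(s); 0 remain; assigned so far: [1, 2, 3]

Answer: x1=F x2=F x3=F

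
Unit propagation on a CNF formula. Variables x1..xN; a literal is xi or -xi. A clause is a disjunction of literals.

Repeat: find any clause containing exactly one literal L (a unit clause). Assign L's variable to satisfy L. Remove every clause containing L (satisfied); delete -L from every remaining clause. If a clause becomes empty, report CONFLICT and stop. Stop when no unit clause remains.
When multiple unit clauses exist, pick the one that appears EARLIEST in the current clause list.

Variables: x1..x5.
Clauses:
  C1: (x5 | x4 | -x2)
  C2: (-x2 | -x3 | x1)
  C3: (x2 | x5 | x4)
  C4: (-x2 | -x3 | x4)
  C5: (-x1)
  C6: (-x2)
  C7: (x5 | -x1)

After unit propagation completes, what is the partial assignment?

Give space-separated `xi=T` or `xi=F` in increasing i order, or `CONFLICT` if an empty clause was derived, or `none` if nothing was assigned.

unit clause [-1] forces x1=F; simplify:
  drop 1 from [-2, -3, 1] -> [-2, -3]
  satisfied 2 clause(s); 5 remain; assigned so far: [1]
unit clause [-2] forces x2=F; simplify:
  drop 2 from [2, 5, 4] -> [5, 4]
  satisfied 4 clause(s); 1 remain; assigned so far: [1, 2]

Answer: x1=F x2=F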